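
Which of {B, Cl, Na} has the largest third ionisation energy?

IE_3 is the cost of taking one more electron from the +2 cation: B²⁺ still has 1 valence electron; Cl²⁺ still has 5 valence electrons; Na²⁺ is already 1 electron into the core.
Pulling an electron out of a noble-gas core costs far more than removing a remaining valence electron, so Na sits at the high end of IE_3.
Valence configurations: B²⁺ [He]2s¹, Cl²⁺ [Ne]3s²3p³.
Approximate IE_3 values (kJ/mol): B 3660, Cl 3822, Na 6910.
Overall IE_3 order: B < Cl < Na.

Na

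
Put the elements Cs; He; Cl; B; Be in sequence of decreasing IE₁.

He > Cl > Be > B > Cs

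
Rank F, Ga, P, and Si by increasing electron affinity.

F is in period 2, group 17; Si is in period 3, group 14; P is in period 3, group 15; Ga is in period 4, group 13.
Adding an electron releases more energy for atoms nearer the top right (short of the noble gases).
These span different periods and groups, so the two trends combine.
P > Ga: relative to Ga, both the across-period and down-group shifts push P's electron affinity up.
Si > P: this pair runs against the simple trend — see the exception note.
F > Si: relative to Si, both the across-period and down-group shifts push F's electron affinity up.
Note the exception: Si has a higher electron affinity than P, contrary to the simple trend — adding an electron to P's half-filled 3p³ is unfavourable, so Si (3p²) has the more exothermic EA.
For reference (kJ/mol): F 328, Si 134, P 72, Ga 29.
So from lowest to highest: Ga < P < Si < F.

Ga, P, Si, F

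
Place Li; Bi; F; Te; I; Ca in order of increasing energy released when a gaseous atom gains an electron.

Ca < Li < Bi < Te < I < F

Li is in period 2, group 1; F is in period 2, group 17; Ca is in period 4, group 2; Te is in period 5, group 16; I is in period 5, group 17; Bi is in period 6, group 15.
Atoms with high Z_eff and room in the valence shell (especially the halogens) have the most exothermic electron affinities.
These span different periods and groups, so the two trends combine.
Li > Ca: period and group pull opposite ways; the down-group shift dominates (60 vs 2 kJ/mol).
Bi > Li: period and group pull opposite ways; the across-period shift dominates (91 vs 60 kJ/mol).
Te > Bi: both effects reinforce here, so Te is clearly the higher of the two.
I > Te: both are in period 5; the period trend gives I the larger value.
F > I: F sits above I in group 17, so the down-group effect alone puts F higher.
For reference (kJ/mol): Li 60, F 328, Ca 2, Te 190, I 295, Bi 91.
So from lowest to highest: Ca < Li < Bi < Te < I < F.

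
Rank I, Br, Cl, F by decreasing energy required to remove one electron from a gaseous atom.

F is in period 2, group 17; Cl is in period 3, group 17; Br is in period 4, group 17; I is in period 5, group 17.
IE₁ increases left→right with effective nuclear charge and decreases top→bottom as the valence shell moves farther out.
All are in group 17, so first ionization energy increases up the group.
So from highest to lowest: F > Cl > Br > I.

F > Cl > Br > I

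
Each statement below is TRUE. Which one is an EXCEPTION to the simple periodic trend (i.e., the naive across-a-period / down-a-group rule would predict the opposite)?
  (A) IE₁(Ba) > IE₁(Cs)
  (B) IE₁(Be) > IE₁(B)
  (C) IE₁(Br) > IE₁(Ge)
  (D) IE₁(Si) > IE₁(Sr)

(B)

The general trend: first ionisation energy increases across a period and decreases down a group.
(A) Ba (period 6, group 2) vs Cs (period 6, group 1): the stated order agrees with the simple trend.
(B) Be (period 2, group 2) vs B (period 2, group 13): the stated order contradicts the simple trend.
(C) Br (period 4, group 17) vs Ge (period 4, group 14): the stated order agrees with the simple trend.
(D) Si (period 3, group 14) vs Sr (period 5, group 2): the stated order agrees with the simple trend.
The exception is (B): removing B's lone 2p electron is easier than breaking Be's filled 2s².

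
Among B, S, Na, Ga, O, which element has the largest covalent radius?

Radius decreases left→right (rising Z_eff, same n) and increases top→bottom (higher n).
Neither a single period nor a single group — weigh both effects.
B > O: both are in period 2; the period trend gives B the larger value.
S > B: period and group pull opposite ways; the down-group shift dominates (103 vs 85 pm).
Ga > S: relative to S, both the across-period and down-group shifts push Ga's atomic radius up.
Na > Ga: the two effects oppose for this pair; the across-period effect wins (155 vs 124 pm).
Tabulated atomic radius (pm): B 85, O 63, Na 155, S 103, Ga 124.
The largest covalent radius among these belongs to Na.

Na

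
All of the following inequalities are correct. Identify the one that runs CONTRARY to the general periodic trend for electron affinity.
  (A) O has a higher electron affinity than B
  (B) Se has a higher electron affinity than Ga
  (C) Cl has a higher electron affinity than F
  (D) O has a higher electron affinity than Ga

(C)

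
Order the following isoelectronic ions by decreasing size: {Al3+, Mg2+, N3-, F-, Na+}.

N3- > F- > Na+ > Mg2+ > Al3+

All of these have 10 electrons, so size is governed by nuclear charge alone: the more protons, the stronger the pull on the same electron cloud, and the smaller the ion.
Nuclear charges: Al3+ (Z=13), Mg2+ (Z=12), Na+ (Z=11), F- (Z=9), N3- (Z=7).
Largest to smallest: N3- > F- > Na+ > Mg2+ > Al3+.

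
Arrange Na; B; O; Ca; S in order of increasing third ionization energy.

S, B, Ca, O, Na

After 2 electrons have been removed, what remains? Na²⁺ is already 1 electron into the core; B²⁺ still has 1 valence electron; O²⁺ still has 4 valence electrons; Ca²⁺ is the bare [Ar] core; S²⁺ still has 4 valence electrons.
Usually core removal costs more than valence removal, but here the competition is close: a tightly held n=2 valence electron can cost more to remove than an n=3 core electron, so the actual values have to decide it.
Valence configurations: B²⁺ [He]2s¹, O²⁺ [He]2s²2p², S²⁺ [Ne]3s²3p².
The numbers (kJ/mol): Na 6910, B 3660, O 5300, Ca 4912, S 3357.
So the third ionization energies run S < B < Ca < O < Na.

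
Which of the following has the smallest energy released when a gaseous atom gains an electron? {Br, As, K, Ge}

K

K is in period 4, group 1; Ge is in period 4, group 14; As is in period 4, group 15; Br is in period 4, group 17.
Electron affinity generally becomes more exothermic across a period toward the halogens and less exothermic down a group.
All lie in period 4; the across-period trend (electron affinity increases left to right) applies, with the exception below.
Note the exception: Ge has a higher electron affinity than As, contrary to the simple trend — adding an electron to As's half-filled 4p³ is unfavourable, so Ge (4p²) has the more exothermic EA.
Approximate values (kJ/mol): K 48, Ge 119, As 78, Br 325.
The smallest energy released when a gaseous atom gains an electron among these belongs to K.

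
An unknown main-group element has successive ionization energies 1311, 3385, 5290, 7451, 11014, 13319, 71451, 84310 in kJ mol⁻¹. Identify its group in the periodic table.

Group 16

Look for the largest jump between consecutive ionization energies: IE7/IE6 ≈ 5.4, far larger than any earlier ratio.
That jump marks the point where a core electron is being removed. So the atom has 6 valence electrons.
A main-group element with 6 valence electrons is in group 16.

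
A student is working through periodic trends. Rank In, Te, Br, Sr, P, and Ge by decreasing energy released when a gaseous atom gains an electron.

P is in period 3, group 15; Ge is in period 4, group 14; Br is in period 4, group 17; Sr is in period 5, group 2; In is in period 5, group 13; Te is in period 5, group 16.
Adding an electron releases more energy for atoms nearer the top right (short of the noble gases).
Neither a single period nor a single group — weigh both effects.
In > Sr: both are in period 5; the period trend gives In the larger value.
P > In: relative to In, both the across-period and down-group shifts push P's electron affinity up.
Ge > P: this pair runs against the simple trend — see the exception note.
Te > Ge: period and group pull opposite ways; the across-period shift dominates (190 vs 119 kJ/mol).
Br > Te: relative to Te, both the across-period and down-group shifts push Br's electron affinity up.
Note the exception: Ge has a higher electron affinity than P, contrary to the simple trend — adding an electron to P's half-filled np³ subshell costs electron-pairing energy.
Approximate values (kJ/mol): P 72, Ge 119, Br 325, Sr 5, In 29, Te 190.
So from highest to lowest: Br > Te > Ge > P > In > Sr.

Br > Te > Ge > P > In > Sr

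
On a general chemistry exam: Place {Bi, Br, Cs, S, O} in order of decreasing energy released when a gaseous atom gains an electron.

Br > S > O > Bi > Cs

O is in period 2, group 16; S is in period 3, group 16; Br is in period 4, group 17; Cs is in period 6, group 1; Bi is in period 6, group 15.
Adding an electron releases more energy for atoms nearer the top right (short of the noble gases).
Here both period and group differ, so the two effects have to be weighed against each other.
Bi > Cs: both are in period 6; the period trend gives Bi the larger value.
O > Bi: relative to Bi, both the across-period and down-group shifts push O's electron affinity up.
S > O: this pair runs against the simple trend — see the exception note.
Br > S: period and group pull opposite ways; the across-period shift dominates (325 vs 200 kJ/mol).
Note the exception: S has a higher electron affinity than O, contrary to the simple trend — the compact 2p subshell of O repels the added electron more than S's larger 3p does.
For reference (kJ/mol): O 141, S 200, Br 325, Cs 46, Bi 91.
So from highest to lowest: Br > S > O > Bi > Cs.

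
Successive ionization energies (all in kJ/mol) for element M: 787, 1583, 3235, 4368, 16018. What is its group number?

Group 14

Look for the largest jump between consecutive ionization energies: IE5/IE4 ≈ 3.7, far larger than any earlier ratio.
That jump marks the point where a core electron is being removed. So the atom has 4 valence electrons.
A main-group element with 4 valence electrons is in group 14.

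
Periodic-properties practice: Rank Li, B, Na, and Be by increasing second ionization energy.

Consider each +1 ion: Li⁺ is the bare [He] core; B⁺ still has 2 valence electrons; Na⁺ is the bare [Ne] core; Be⁺ still has 1 valence electron.
Breaking into a closed-shell core is much more expensive than removing a leftover valence electron — Na and Li have the largest IE_2 here.
Valence configurations: B⁺ [He]2s², Be⁺ [He]2s¹.
Approximate IE_2 values (kJ/mol): Li 7298, B 2427, Na 4562, Be 1757.
Overall IE_2 order: Be < B < Na < Li.

Be < B < Na < Li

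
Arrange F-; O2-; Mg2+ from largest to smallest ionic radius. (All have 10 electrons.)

All of these have 10 electrons, so size is governed by nuclear charge alone: the more protons, the stronger the pull on the same electron cloud, and the smaller the ion.
Nuclear charges: Mg2+ (Z=12), F- (Z=9), O2- (Z=8).
Largest to smallest: O2- > F- > Mg2+.

O2-, F-, Mg2+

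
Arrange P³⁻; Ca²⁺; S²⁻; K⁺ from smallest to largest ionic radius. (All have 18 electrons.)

All of these have 18 electrons, so size is governed by nuclear charge alone: the more protons, the stronger the pull on the same electron cloud, and the smaller the ion.
Nuclear charges: Ca²⁺ (Z=20), K⁺ (Z=19), S²⁻ (Z=16), P³⁻ (Z=15).
Smallest to largest: Ca²⁺ < K⁺ < S²⁻ < P³⁻.

Ca²⁺, K⁺, S²⁻, P³⁻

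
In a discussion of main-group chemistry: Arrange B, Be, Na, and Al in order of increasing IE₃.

After 2 electrons have been removed, what remains? B²⁺ still has 1 valence electron; Be²⁺ is the bare [He] core; Na²⁺ is already 1 electron into the core; Al²⁺ still has 1 valence electron.
Pulling an electron out of a noble-gas core costs far more than removing a remaining valence electron, so Na and Be sit at the high end of IE_3.
Valence configurations: B²⁺ [He]2s¹, Al²⁺ [Ne]3s¹.
Tabulated IE_3 (kJ/mol): B 3660, Be 14849, Na 6910, Al 2745.
So the third ionization energies run Al < B < Na < Be.

Al, B, Na, Be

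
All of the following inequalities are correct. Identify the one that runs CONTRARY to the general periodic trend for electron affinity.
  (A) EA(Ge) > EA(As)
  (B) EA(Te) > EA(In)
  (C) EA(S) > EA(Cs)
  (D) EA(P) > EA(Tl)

(A)

The general trend: electron affinity increases across a period and decreases down a group.
(A) Ge (period 4, group 14) vs As (period 4, group 15): the stated order contradicts the simple trend.
(B) Te (period 5, group 16) vs In (period 5, group 13): the stated order agrees with the simple trend.
(C) S (period 3, group 16) vs Cs (period 6, group 1): the stated order agrees with the simple trend.
(D) P (period 3, group 15) vs Tl (period 6, group 13): the stated order agrees with the simple trend.
The exception is (A): adding an electron to As's half-filled 4p³ is unfavourable, so Ge (4p²) has the more exothermic EA.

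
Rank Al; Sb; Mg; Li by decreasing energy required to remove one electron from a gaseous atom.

Across a period the outer electron is held more tightly (higher IE₁); down a group it sits in a higher shell, more shielded, and comes off more easily.
Neither a single period nor a single group — weigh both effects.
Al > Li: the two effects oppose for this pair; the across-period effect wins (578 vs 520 kJ/mol).
Mg > Al: this pair runs against the simple trend — see the exception note.
Sb > Mg: the two effects oppose for this pair; the across-period effect wins (831 vs 738 kJ/mol).
Note the exception: Mg has a higher first ionization energy than Al, contrary to the simple trend — Al's single 3p electron is easier to remove than one from Mg's filled 3s².
For reference (kJ/mol): Li 520, Mg 738, Al 578, Sb 831.
So from highest to lowest: Sb > Mg > Al > Li.

Sb > Mg > Al > Li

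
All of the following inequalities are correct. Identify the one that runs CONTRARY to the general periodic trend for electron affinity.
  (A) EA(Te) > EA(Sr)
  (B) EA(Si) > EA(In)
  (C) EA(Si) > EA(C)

(C)

The general trend: electron affinity increases across a period and decreases down a group.
(A) Te (period 5, group 16) vs Sr (period 5, group 2): the stated order agrees with the simple trend.
(B) Si (period 3, group 14) vs In (period 5, group 13): the stated order agrees with the simple trend.
(C) Si (period 3, group 14) vs C (period 2, group 14): the stated order contradicts the simple trend.
The exception is (C): Si's larger, more diffuse 3p orbitals accept an added electron slightly more readily than C's compact 2p.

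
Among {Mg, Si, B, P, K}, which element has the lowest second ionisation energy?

After 1 electron has been removed, what remains? Mg⁺ still has 1 valence electron; Si⁺ still has 3 valence electrons; B⁺ still has 2 valence electrons; P⁺ still has 4 valence electrons; K⁺ is the bare [Ar] core.
Pulling an electron out of a noble-gas core costs far more than removing a remaining valence electron, so K sits at the high end of IE_2.
Valence configurations: Mg⁺ [Ne]3s¹, Si⁺ [Ne]3s²3p¹, B⁺ [He]2s², P⁺ [Ne]3s²3p².
Approximate IE_2 values (kJ/mol): Mg 1451, Si 1577, B 2427, P 1907, K 3052.
So the second ionization energies run Mg < Si < P < B < K.

Mg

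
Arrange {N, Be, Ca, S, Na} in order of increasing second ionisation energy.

Consider each +1 ion: N⁺ still has 4 valence electrons; Be⁺ still has 1 valence electron; Ca⁺ still has 1 valence electron; S⁺ still has 5 valence electrons; Na⁺ is the bare [Ne] core.
Pulling an electron out of a noble-gas core costs far more than removing a remaining valence electron, so Na sits at the high end of IE_2.
Valence configurations: N⁺ [He]2s²2p², Be⁺ [He]2s¹, Ca⁺ [Ar]4s¹, S⁺ [Ne]3s²3p³.
Approximate IE_2 values (kJ/mol): N 2856, Be 1757, Ca 1145, S 2252, Na 4562.
Overall IE_2 order: Ca < Be < S < N < Na.

Ca < Be < S < N < Na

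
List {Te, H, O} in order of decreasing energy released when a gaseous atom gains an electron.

Te, O, H

Atoms with high Z_eff and room in the valence shell (especially the halogens) have the most exothermic electron affinities.
Here both period and group differ, so the two effects have to be weighed against each other.
O > H: period and group pull opposite ways; the across-period shift dominates (141 vs 73 kJ/mol).
Te > O: this pair runs against the simple trend — see the exception note.
Note the exception: Te has a higher electron affinity than O, contrary to the simple trend — O's compact 2p subshell gives strong electron–electron repulsion on the added electron.
Approximate values (kJ/mol): H 73, O 141, Te 190.
So from highest to lowest: Te > O > H.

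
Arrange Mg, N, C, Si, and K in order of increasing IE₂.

Consider each +1 ion: Mg⁺ still has 1 valence electron; N⁺ still has 4 valence electrons; C⁺ still has 3 valence electrons; Si⁺ still has 3 valence electrons; K⁺ is the bare [Ar] core.
Core electrons are held far more tightly than valence electrons, so K tops the IE_2 order.
Valence configurations: Mg⁺ [Ne]3s¹, N⁺ [He]2s²2p², C⁺ [He]2s²2p¹, Si⁺ [Ne]3s²3p¹.
Tabulated IE_2 (kJ/mol): Mg 1451, N 2856, C 2353, Si 1577, K 3052.
Overall IE_2 order: Mg < Si < C < N < K.

Mg < Si < C < N < K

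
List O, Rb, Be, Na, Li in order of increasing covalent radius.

O < Be < Li < Na < Rb

Li is in period 2, group 1; Be is in period 2, group 2; O is in period 2, group 16; Na is in period 3, group 1; Rb is in period 5, group 1.
Radius decreases left→right (rising Z_eff, same n) and increases top→bottom (higher n).
Neither a single period nor a single group — weigh both effects.
Be > O: both are in period 2; the period trend gives Be the larger value.
Li > Be: both are in period 2; the period trend gives Li the larger value.
Na > Li: Na sits below Li in group 1, so the down-group effect alone puts Na larger.
Rb > Na: they share group 1; the group trend gives Rb the larger value.
Approximate values (pm): Li 133, Be 102, O 63, Na 155, Rb 210.
So from smallest to largest: O < Be < Li < Na < Rb.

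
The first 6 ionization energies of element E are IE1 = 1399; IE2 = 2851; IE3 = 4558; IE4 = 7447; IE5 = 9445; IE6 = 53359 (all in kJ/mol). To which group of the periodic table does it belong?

Group 15

Look for the largest jump between consecutive ionization energies: IE6/IE5 ≈ 5.6, far larger than any earlier ratio.
That jump marks the point where a core electron is being removed. So the atom has 5 valence electrons.
A main-group element with 5 valence electrons is in group 15.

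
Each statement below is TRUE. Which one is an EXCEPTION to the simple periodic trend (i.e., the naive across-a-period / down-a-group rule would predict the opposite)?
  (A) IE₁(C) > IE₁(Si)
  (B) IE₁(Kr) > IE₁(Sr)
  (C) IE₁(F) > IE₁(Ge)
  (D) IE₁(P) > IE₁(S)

The general trend: IE₁ increases across a period and decreases down a group.
(A) C (period 2, group 14) vs Si (period 3, group 14): the stated order agrees with the simple trend.
(B) Kr (period 4, group 18) vs Sr (period 5, group 2): the stated order agrees with the simple trend.
(C) F (period 2, group 17) vs Ge (period 4, group 14): the stated order agrees with the simple trend.
(D) P (period 3, group 15) vs S (period 3, group 16): the stated order contradicts the simple trend.
The exception is (D): S (3p⁴) ionizes more easily than half-filled P (3p³) because the paired 3p electron in S is pushed out by e⁻–e⁻ repulsion.

(D)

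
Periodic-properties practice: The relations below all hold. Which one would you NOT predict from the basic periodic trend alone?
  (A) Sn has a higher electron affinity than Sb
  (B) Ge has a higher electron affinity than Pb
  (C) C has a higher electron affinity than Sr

(A)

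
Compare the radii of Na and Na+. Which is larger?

Forming Na+ removes 1 electron from Na. Fewer electrons for the same nuclear charge means less shielding and a higher Z_eff on the remaining electrons, and for main-group metals the entire outer shell is lost.
A cation is smaller than its parent atom: Na+ < Na.

Na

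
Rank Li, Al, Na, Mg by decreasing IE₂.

IE_2 is the cost of taking one more electron from the +1 cation: Li⁺ is the bare [He] core; Al⁺ still has 2 valence electrons; Na⁺ is the bare [Ne] core; Mg⁺ still has 1 valence electron.
Core electrons are held far more tightly than valence electrons, so Na and Li top the IE_2 order.
Valence configurations: Al⁺ [Ne]3s², Mg⁺ [Ne]3s¹.
Approximate IE_2 values (kJ/mol): Li 7298, Al 1817, Na 4562, Mg 1451.
So the second ionization energies run Mg < Al < Na < Li.

Li > Na > Al > Mg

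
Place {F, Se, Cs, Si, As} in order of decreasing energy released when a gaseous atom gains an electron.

F, Se, Si, As, Cs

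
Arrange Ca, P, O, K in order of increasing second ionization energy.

The second ionization energy removes an electron from the +1 ion. For each element: Ca⁺ still has 1 valence electron; P⁺ still has 4 valence electrons; O⁺ still has 5 valence electrons; K⁺ is the bare [Ar] core.
Usually core removal costs more than valence removal, but here the competition is close: a tightly held n=2 valence electron can cost more to remove than an n=3 core electron, so the actual values have to decide it.
Valence configurations: Ca⁺ [Ar]4s¹, P⁺ [Ne]3s²3p², O⁺ [He]2s²2p³.
Tabulated IE_2 (kJ/mol): Ca 1145, P 1907, O 3388, K 3052.
So the second ionization energies run Ca < P < K < O.

Ca < P < K < O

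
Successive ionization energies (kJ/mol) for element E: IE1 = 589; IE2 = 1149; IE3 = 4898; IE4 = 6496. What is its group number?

Group 2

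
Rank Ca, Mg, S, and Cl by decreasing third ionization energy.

Mg > Ca > Cl > S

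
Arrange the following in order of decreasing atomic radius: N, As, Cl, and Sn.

N is in period 2, group 15; Cl is in period 3, group 17; As is in period 4, group 15; Sn is in period 5, group 14.
Moving right in a period, electrons are added to the same shell under a stronger nuclear pull, so atoms get smaller; moving down, a new shell is opened and atoms get larger.
These span different periods and groups, so the two trends combine.
Cl > N: period and group pull opposite ways; the down-group shift dominates (99 vs 71 pm).
As > Cl: both effects reinforce here, so As is clearly the larger of the two.
Sn > As: both effects reinforce here, so Sn is clearly the larger of the two.
Approximate values (pm): N 71, Cl 99, As 121, Sn 140.
So from largest to smallest: Sn > As > Cl > N.

Sn > As > Cl > N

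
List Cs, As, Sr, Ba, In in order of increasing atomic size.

As < In < Sr < Ba < Cs

Radius decreases left→right (rising Z_eff, same n) and increases top→bottom (higher n).
These span different periods and groups, so the two trends combine.
In > As: both effects reinforce here, so In is clearly the larger of the two.
Sr > In: Sr lies to the left of In in period 5, so the across-period effect alone puts Sr larger.
Ba > Sr: Ba sits below Sr in group 2, so the down-group effect alone puts Ba larger.
Cs > Ba: Cs lies to the left of Ba in period 6, so the across-period effect alone puts Cs larger.
For reference (pm): As 121, Sr 185, In 142, Cs 232, Ba 196.
So from smallest to largest: As < In < Sr < Ba < Cs.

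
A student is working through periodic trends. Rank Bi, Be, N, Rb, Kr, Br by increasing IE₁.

Rb, Bi, Be, Br, Kr, N

Be is in period 2, group 2; N is in period 2, group 15; Br is in period 4, group 17; Kr is in period 4, group 18; Rb is in period 5, group 1; Bi is in period 6, group 15.
Removing the outermost electron gets harder across a period and easier down a group.
Neither a single period nor a single group — weigh both effects.
Bi > Rb: period and group pull opposite ways; the across-period shift dominates (703 vs 403 kJ/mol).
Be > Bi: period and group pull opposite ways; the down-group shift dominates (900 vs 703 kJ/mol).
Br > Be: the two effects oppose for this pair; the across-period effect wins (1140 vs 900 kJ/mol).
Kr > Br: Kr lies to the right of Br in period 4, so the across-period effect alone puts Kr higher.
N > Kr: period and group pull opposite ways; the down-group shift dominates (1402 vs 1351 kJ/mol).
Approximate values (kJ/mol): Be 900, N 1402, Br 1140, Kr 1351, Rb 403, Bi 703.
So from lowest to highest: Rb < Bi < Be < Br < Kr < N.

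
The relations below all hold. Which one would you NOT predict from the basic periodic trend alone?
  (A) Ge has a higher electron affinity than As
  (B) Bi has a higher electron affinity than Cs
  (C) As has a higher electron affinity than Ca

The general trend: electron affinity increases across a period and decreases down a group.
(A) Ge (period 4, group 14) vs As (period 4, group 15): the stated order contradicts the simple trend.
(B) Bi (period 6, group 15) vs Cs (period 6, group 1): the stated order agrees with the simple trend.
(C) As (period 4, group 15) vs Ca (period 4, group 2): the stated order agrees with the simple trend.
The exception is (A): adding an electron to As's half-filled 4p³ is unfavourable, so Ge (4p²) has the more exothermic EA.

(A)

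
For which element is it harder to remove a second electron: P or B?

B

IE_2 is the cost of taking one more electron from the +1 cation: P⁺ still has 4 valence electrons; B⁺ still has 2 valence electrons.
All are still removing valence electrons, so compare the +1 ions as you would atoms: IE_2 generally rises across a period (higher Z_eff) and falls down a group (larger shell), subject to the usual subshell exceptions.
Valence configurations: P⁺ [Ne]3s²3p², B⁺ [He]2s².
Tabulated IE_2 (kJ/mol): P 1907, B 2427.
So the second ionization energies run P < B.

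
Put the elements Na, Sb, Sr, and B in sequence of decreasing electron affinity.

Sb, Na, B, Sr

EA tends to increase across a period and decrease down a group, though the pattern is less regular than for IE or radius.
These span different periods and groups, so the two trends combine.
B > Sr: both effects reinforce here, so B is clearly the higher of the two.
Na > B: this pair runs against the simple trend — see the exception note.
Sb > Na: the two effects oppose for this pair; the across-period effect wins (103 vs 53 kJ/mol).
Note the exception: Na has a higher electron affinity than B, contrary to the simple trend — B's ns²np¹ configuration gives only a small electron affinity — the sparsely filled np subshell binds an added electron weakly.
For reference (kJ/mol): B 27, Na 53, Sr 5, Sb 103.
So from highest to lowest: Sb > Na > B > Sr.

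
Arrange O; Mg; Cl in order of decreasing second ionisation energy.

O > Cl > Mg

After 1 electron has been removed, what remains? O⁺ still has 5 valence electrons; Mg⁺ still has 1 valence electron; Cl⁺ still has 6 valence electrons.
All are still removing valence electrons, so compare the +1 ions as you would atoms: IE_2 generally rises across a period (higher Z_eff) and falls down a group (larger shell), subject to the usual subshell exceptions.
Valence configurations: O⁺ [He]2s²2p³, Mg⁺ [Ne]3s¹, Cl⁺ [Ne]3s²3p⁴.
Approximate IE_2 values (kJ/mol): O 3388, Mg 1451, Cl 2298.
Hence IE_2: Mg < Cl < O.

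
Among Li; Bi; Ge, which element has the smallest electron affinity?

Li

Li is in period 2, group 1; Ge is in period 4, group 14; Bi is in period 6, group 15.
EA tends to increase across a period and decrease down a group, though the pattern is less regular than for IE or radius.
Here both period and group differ, so the two effects have to be weighed against each other.
Bi > Li: period and group pull opposite ways; the across-period shift dominates (91 vs 60 kJ/mol).
Ge > Bi: period and group pull opposite ways; the down-group shift dominates (119 vs 91 kJ/mol).
For reference (kJ/mol): Li 60, Ge 119, Bi 91.
The smallest electron affinity among these belongs to Li.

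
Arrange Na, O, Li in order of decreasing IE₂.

Consider each +1 ion: Na⁺ is the bare [Ne] core; O⁺ still has 5 valence electrons; Li⁺ is the bare [He] core.
Pulling an electron out of a noble-gas core costs far more than removing a remaining valence electron, so Na and Li sit at the high end of IE_2.
Approximate IE_2 values (kJ/mol): Na 4562, O 3388, Li 7298.
Overall IE_2 order: O < Na < Li.

Li > Na > O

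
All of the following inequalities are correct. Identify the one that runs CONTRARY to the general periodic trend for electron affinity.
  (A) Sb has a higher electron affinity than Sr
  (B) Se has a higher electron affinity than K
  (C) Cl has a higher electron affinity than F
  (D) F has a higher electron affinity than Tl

(C)

The general trend: electron affinity increases across a period and decreases down a group.
(A) Sb (period 5, group 15) vs Sr (period 5, group 2): the stated order agrees with the simple trend.
(B) Se (period 4, group 16) vs K (period 4, group 1): the stated order agrees with the simple trend.
(C) Cl (period 3, group 17) vs F (period 2, group 17): the stated order contradicts the simple trend.
(D) F (period 2, group 17) vs Tl (period 6, group 13): the stated order agrees with the simple trend.
The exception is (C): F's small 2p subshell makes the incoming electron feel strong e⁻–e⁻ repulsion, so Cl actually releases more energy on gaining an electron.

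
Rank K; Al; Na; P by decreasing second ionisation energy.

IE_2 is the cost of taking one more electron from the +1 cation: K⁺ is the bare [Ar] core; Al⁺ still has 2 valence electrons; Na⁺ is the bare [Ne] core; P⁺ still has 4 valence electrons.
Core electrons are held far more tightly than valence electrons, so K and Na top the IE_2 order.
Valence configurations: Al⁺ [Ne]3s², P⁺ [Ne]3s²3p².
Approximate IE_2 values (kJ/mol): K 3052, Al 1817, Na 4562, P 1907.
Putting it together, IE_2: Al < P < K < Na.

Na, K, P, Al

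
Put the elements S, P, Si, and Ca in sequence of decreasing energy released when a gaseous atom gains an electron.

S, Si, P, Ca

Si is in period 3, group 14; P is in period 3, group 15; S is in period 3, group 16; Ca is in period 4, group 2.
EA tends to increase across a period and decrease down a group, though the pattern is less regular than for IE or radius.
Here both period and group differ, so the two effects have to be weighed against each other.
P > Ca: both effects reinforce here, so P is clearly the higher of the two.
Si > P: this pair runs against the simple trend — see the exception note.
S > Si: S lies to the right of Si in period 3, so the across-period effect alone puts S higher.
Note the exception: Si has a higher electron affinity than P, contrary to the simple trend — adding an electron to P's half-filled 3p³ is unfavourable, so Si (3p²) has the more exothermic EA.
For reference (kJ/mol): Si 134, P 72, S 200, Ca 2.
So from highest to lowest: S > Si > P > Ca.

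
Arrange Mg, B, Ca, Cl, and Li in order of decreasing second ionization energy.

Li > B > Cl > Mg > Ca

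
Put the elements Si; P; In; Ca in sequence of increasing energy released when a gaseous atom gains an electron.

Ca < In < P < Si

Si is in period 3, group 14; P is in period 3, group 15; Ca is in period 4, group 2; In is in period 5, group 13.
EA tends to increase across a period and decrease down a group, though the pattern is less regular than for IE or radius.
Neither a single period nor a single group — weigh both effects.
In > Ca: period and group pull opposite ways; the across-period shift dominates (29 vs 2 kJ/mol).
P > In: both effects reinforce here, so P is clearly the higher of the two.
Si > P: this pair runs against the simple trend — see the exception note.
Note the exception: Si has a higher electron affinity than P, contrary to the simple trend — adding an electron to P's half-filled 3p³ is unfavourable, so Si (3p²) has the more exothermic EA.
Approximate values (kJ/mol): Si 134, P 72, Ca 2, In 29.
So from lowest to highest: Ca < In < P < Si.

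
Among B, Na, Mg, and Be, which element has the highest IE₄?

B

Consider each +3 ion: B³⁺ is the bare [He] core; Na³⁺ is already 2 electrons into the core; Mg³⁺ is already 1 electron into the core; Be³⁺ is already 1 electron into the core.
All of these are removing an electron from a noble-gas core or deeper; the smaller core (lower principal quantum number) is held far more tightly, and within a period the higher nuclear charge binds the same core more tightly.
Approximate IE_4 values (kJ/mol): B 25026, Na 9543, Mg 10543, Be 21007.
Putting it together, IE_4: Na < Mg < Be < B.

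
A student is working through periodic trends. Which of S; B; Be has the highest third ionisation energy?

Consider each +2 ion: S²⁺ still has 4 valence electrons; B²⁺ still has 1 valence electron; Be²⁺ is the bare [He] core.
Core electrons are held far more tightly than valence electrons, so Be tops the IE_3 order.
Valence configurations: S²⁺ [Ne]3s²3p², B²⁺ [He]2s¹.
Tabulated IE_3 (kJ/mol): S 3357, B 3660, Be 14849.
So the third ionization energies run S < B < Be.

Be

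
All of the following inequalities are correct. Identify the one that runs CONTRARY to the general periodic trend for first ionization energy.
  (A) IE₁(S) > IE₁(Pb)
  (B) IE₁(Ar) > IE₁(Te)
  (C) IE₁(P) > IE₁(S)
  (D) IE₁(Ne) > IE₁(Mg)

The general trend: first ionization energy increases across a period and decreases down a group.
(A) S (period 3, group 16) vs Pb (period 6, group 14): the stated order agrees with the simple trend.
(B) Ar (period 3, group 18) vs Te (period 5, group 16): the stated order agrees with the simple trend.
(C) P (period 3, group 15) vs S (period 3, group 16): the stated order contradicts the simple trend.
(D) Ne (period 2, group 18) vs Mg (period 3, group 2): the stated order agrees with the simple trend.
The exception is (C): S (3p⁴) ionizes more easily than half-filled P (3p³) because the paired 3p electron in S is pushed out by e⁻–e⁻ repulsion.

(C)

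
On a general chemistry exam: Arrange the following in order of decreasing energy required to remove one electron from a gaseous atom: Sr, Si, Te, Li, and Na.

Te > Si > Sr > Li > Na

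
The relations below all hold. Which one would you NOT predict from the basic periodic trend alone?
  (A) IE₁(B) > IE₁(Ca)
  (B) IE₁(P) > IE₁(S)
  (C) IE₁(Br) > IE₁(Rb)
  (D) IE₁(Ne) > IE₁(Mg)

(B)

The general trend: IE₁ increases across a period and decreases down a group.
(A) B (period 2, group 13) vs Ca (period 4, group 2): the stated order agrees with the simple trend.
(B) P (period 3, group 15) vs S (period 3, group 16): the stated order contradicts the simple trend.
(C) Br (period 4, group 17) vs Rb (period 5, group 1): the stated order agrees with the simple trend.
(D) Ne (period 2, group 18) vs Mg (period 3, group 2): the stated order agrees with the simple trend.
The exception is (B): S (3p⁴) ionizes more easily than half-filled P (3p³) because the paired 3p electron in S is pushed out by e⁻–e⁻ repulsion.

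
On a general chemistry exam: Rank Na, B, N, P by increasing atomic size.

Across a period the added protons contract the valence shell; down a group each new principal shell makes the atom larger.
Neither a single period nor a single group — weigh both effects.
B > N: both are in period 2; the period trend gives B the larger value.
P > B: period and group pull opposite ways; the down-group shift dominates (111 vs 85 pm).
Na > P: Na lies to the left of P in period 3, so the across-period effect alone puts Na larger.
For reference (pm): B 85, N 71, Na 155, P 111.
So from smallest to largest: N < B < P < Na.

N < B < P < Na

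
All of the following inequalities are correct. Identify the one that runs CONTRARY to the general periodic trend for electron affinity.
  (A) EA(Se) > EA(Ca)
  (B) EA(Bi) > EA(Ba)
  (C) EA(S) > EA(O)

(C)

The general trend: electron affinity increases across a period and decreases down a group.
(A) Se (period 4, group 16) vs Ca (period 4, group 2): the stated order agrees with the simple trend.
(B) Bi (period 6, group 15) vs Ba (period 6, group 2): the stated order agrees with the simple trend.
(C) S (period 3, group 16) vs O (period 2, group 16): the stated order contradicts the simple trend.
The exception is (C): the compact 2p subshell of O repels the added electron more than S's larger 3p does.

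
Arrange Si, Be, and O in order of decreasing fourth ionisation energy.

Be > O > Si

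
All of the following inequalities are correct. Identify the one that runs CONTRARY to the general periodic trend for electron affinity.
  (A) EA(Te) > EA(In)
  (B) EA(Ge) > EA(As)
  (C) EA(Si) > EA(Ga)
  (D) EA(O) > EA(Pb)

(B)

The general trend: electron affinity increases across a period and decreases down a group.
(A) Te (period 5, group 16) vs In (period 5, group 13): the stated order agrees with the simple trend.
(B) Ge (period 4, group 14) vs As (period 4, group 15): the stated order contradicts the simple trend.
(C) Si (period 3, group 14) vs Ga (period 4, group 13): the stated order agrees with the simple trend.
(D) O (period 2, group 16) vs Pb (period 6, group 14): the stated order agrees with the simple trend.
The exception is (B): adding an electron to As's half-filled 4p³ is unfavourable, so Ge (4p²) has the more exothermic EA.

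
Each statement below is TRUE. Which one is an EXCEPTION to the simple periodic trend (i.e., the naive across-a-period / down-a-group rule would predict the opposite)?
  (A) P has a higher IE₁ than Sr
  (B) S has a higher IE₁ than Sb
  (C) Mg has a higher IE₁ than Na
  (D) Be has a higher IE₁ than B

The general trend: IE₁ increases across a period and decreases down a group.
(A) P (period 3, group 15) vs Sr (period 5, group 2): the stated order agrees with the simple trend.
(B) S (period 3, group 16) vs Sb (period 5, group 15): the stated order agrees with the simple trend.
(C) Mg (period 3, group 2) vs Na (period 3, group 1): the stated order agrees with the simple trend.
(D) Be (period 2, group 2) vs B (period 2, group 13): the stated order contradicts the simple trend.
The exception is (D): removing B's lone 2p electron is easier than breaking Be's filled 2s².

(D)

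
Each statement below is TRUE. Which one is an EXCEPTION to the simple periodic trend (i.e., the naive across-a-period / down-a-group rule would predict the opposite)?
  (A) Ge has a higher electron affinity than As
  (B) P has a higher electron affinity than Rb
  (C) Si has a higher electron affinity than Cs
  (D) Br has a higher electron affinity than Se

(A)

The general trend: electron affinity increases across a period and decreases down a group.
(A) Ge (period 4, group 14) vs As (period 4, group 15): the stated order contradicts the simple trend.
(B) P (period 3, group 15) vs Rb (period 5, group 1): the stated order agrees with the simple trend.
(C) Si (period 3, group 14) vs Cs (period 6, group 1): the stated order agrees with the simple trend.
(D) Br (period 4, group 17) vs Se (period 4, group 16): the stated order agrees with the simple trend.
The exception is (A): adding an electron to As's half-filled 4p³ is unfavourable, so Ge (4p²) has the more exothermic EA.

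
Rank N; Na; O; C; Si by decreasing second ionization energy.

Consider each +1 ion: N⁺ still has 4 valence electrons; Na⁺ is the bare [Ne] core; O⁺ still has 5 valence electrons; C⁺ still has 3 valence electrons; Si⁺ still has 3 valence electrons.
Breaking into a closed-shell core is much more expensive than removing a leftover valence electron — Na has the largest IE_2 here.
Valence configurations: N⁺ [He]2s²2p², O⁺ [He]2s²2p³, C⁺ [He]2s²2p¹, Si⁺ [Ne]3s²3p¹.
Approximate IE_2 values (kJ/mol): N 2856, Na 4562, O 3388, C 2353, Si 1577.
Putting it together, IE_2: Si < C < N < O < Na.

Na, O, N, C, Si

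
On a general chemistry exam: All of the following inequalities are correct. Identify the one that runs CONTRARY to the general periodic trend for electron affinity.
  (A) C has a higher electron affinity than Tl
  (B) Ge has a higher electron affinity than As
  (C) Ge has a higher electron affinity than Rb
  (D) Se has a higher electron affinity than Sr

(B)

The general trend: electron affinity increases across a period and decreases down a group.
(A) C (period 2, group 14) vs Tl (period 6, group 13): the stated order agrees with the simple trend.
(B) Ge (period 4, group 14) vs As (period 4, group 15): the stated order contradicts the simple trend.
(C) Ge (period 4, group 14) vs Rb (period 5, group 1): the stated order agrees with the simple trend.
(D) Se (period 4, group 16) vs Sr (period 5, group 2): the stated order agrees with the simple trend.
The exception is (B): adding an electron to As's half-filled 4p³ is unfavourable, so Ge (4p²) has the more exothermic EA.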